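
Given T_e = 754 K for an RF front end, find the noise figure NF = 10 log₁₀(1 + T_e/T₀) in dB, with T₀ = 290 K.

5.56 dB

F = 1 + T_e/T₀ = 1 + 754/290 = 3.6
NF = 10 log₁₀(3.6) = 5.56 dB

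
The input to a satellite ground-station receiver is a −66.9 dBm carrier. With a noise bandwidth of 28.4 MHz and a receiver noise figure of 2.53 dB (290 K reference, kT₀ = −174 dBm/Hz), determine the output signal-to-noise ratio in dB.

30.0 dB

Noise floor: N = −174 + 10 log₁₀(B) + NF
10 log₁₀(2.84×10⁷) = 74.53 dB
N = −174 + 74.53 + 2.53 = −96.94 dBm
SNR = P_sig − N = −66.9 − (−96.94) = 30.04 dB → 30.0 dB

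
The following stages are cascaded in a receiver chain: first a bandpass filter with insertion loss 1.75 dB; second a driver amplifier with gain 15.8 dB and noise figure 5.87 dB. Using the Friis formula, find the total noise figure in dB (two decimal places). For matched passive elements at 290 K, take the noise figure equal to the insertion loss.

7.62 dB

Convert to linear (a loss of L dB is a gain of −L dB): F_i = 10^(NF_i/10), G_i = 10^(G_i,dB/10)
  Stage 1: F_1 = 10^(1.75/10) = 1.496, G_1 = 10^(−1.75/10) = 0.6683
  Stage 2: F_2 = 10^(5.87/10) = 3.864, G_2 = 10^(15.8/10) = 38.02
Friis cascade:
  F = 1.496 + (3.864 − 1)/0.6683 = 5.781
NF = 10 log₁₀(5.781) = 7.62 dB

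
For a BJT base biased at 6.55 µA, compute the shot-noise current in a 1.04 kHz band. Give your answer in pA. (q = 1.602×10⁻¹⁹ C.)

46.7 pA

I_n = √(2qI·B)
2qI·B = 2 × 1.602×10⁻¹⁹ × 6.55×10⁻⁶ × 1.04×10³ = 2.18×10⁻²¹ A²
I_n = √(2.18×10⁻²¹) = 4.67×10⁻¹¹ A = 46.7 pA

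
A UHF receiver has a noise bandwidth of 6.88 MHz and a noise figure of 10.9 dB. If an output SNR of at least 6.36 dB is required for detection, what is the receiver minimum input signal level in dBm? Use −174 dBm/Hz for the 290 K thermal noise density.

−88.4 dBm

Sensitivity = −174 + 10 log₁₀(B) + NF + SNR_min
= −174 + 68.38 + 10.9 + 6.36
= −88.36 dBm → −88.4 dBm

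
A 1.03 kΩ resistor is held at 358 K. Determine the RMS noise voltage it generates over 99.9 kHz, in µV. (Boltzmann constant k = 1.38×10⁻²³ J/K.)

1.43 µV

V_n = √(4kTRB)
4kTRB = 4 × 1.38×10⁻²³ × 358 × 1.03×10³ × 9.99×10⁴ = 2.03×10⁻¹² V²
V_n = √(2.03×10⁻¹²) = 1.43×10⁻⁶ V = 1.43 µV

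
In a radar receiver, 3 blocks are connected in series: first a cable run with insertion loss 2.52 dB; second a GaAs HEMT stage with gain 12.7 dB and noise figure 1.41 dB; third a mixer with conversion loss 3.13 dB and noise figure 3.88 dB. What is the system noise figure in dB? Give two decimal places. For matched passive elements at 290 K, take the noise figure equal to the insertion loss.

Convert to linear (a loss of L dB is a gain of −L dB): F_i = 10^(NF_i/10), G_i = 10^(G_i,dB/10)
  Stage 1: F_1 = 10^(2.52/10) = 1.786, G_1 = 10^(−2.52/10) = 0.5598
  Stage 2: F_2 = 10^(1.41/10) = 1.384, G_2 = 10^(12.7/10) = 18.62
  Stage 3: F_3 = 10^(3.88/10) = 2.443, G_3 = 10^(−3.13/10) = 0.4864
Friis cascade:
  F = 1.786 + (1.384 − 1)/0.5598 + (2.443 − 1)/10.42 = 2.610
NF = 10 log₁₀(2.610) = 4.17 dB

4.17 dB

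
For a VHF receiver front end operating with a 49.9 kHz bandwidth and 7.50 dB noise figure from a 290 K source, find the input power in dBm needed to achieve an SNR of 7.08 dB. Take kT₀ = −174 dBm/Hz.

−112.4 dBm

Sensitivity = −174 + 10 log₁₀(B) + NF + SNR_min
= −174 + 46.98 + 7.50 + 7.08
= −112.44 dBm → −112.4 dBm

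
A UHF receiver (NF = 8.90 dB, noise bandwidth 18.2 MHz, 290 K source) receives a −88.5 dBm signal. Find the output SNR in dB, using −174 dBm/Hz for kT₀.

Noise floor: N = −174 + 10 log₁₀(B) + NF
10 log₁₀(1.82×10⁷) = 72.6 dB
N = −174 + 72.6 + 8.90 = −92.50 dBm
SNR = P_sig − N = −88.5 − (−92.50) = 4.00 dB → 4.0 dB

4.0 dB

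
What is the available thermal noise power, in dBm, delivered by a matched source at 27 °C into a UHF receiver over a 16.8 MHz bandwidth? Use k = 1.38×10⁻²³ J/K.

−101.6 dBm

T = 27 °C + 273.15 = 300.15 K
P_n = kTB = 1.38×10⁻²³ × 300.15 × 1.68×10⁷ = 6.96×10⁻¹⁴ W
In dBm: 10 log₁₀(6.96×10⁻¹⁴ / 10⁻³) = −101.6 dBm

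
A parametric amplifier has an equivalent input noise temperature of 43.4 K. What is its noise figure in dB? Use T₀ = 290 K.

F = 1 + T_e/T₀ = 1 + 43.4/290 = 1.14966
NF = 10 log₁₀(1.14966) = 0.606 dB

0.606 dB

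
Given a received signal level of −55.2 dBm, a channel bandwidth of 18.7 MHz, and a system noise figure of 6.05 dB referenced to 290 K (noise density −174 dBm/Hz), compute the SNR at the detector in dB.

Noise floor: N = −174 + 10 log₁₀(B) + NF
10 log₁₀(1.87×10⁷) = 72.72 dB
N = −174 + 72.72 + 6.05 = −95.23 dBm
SNR = P_sig − N = −55.2 − (−95.23) = 40.03 dB → 40.0 dB

40.0 dB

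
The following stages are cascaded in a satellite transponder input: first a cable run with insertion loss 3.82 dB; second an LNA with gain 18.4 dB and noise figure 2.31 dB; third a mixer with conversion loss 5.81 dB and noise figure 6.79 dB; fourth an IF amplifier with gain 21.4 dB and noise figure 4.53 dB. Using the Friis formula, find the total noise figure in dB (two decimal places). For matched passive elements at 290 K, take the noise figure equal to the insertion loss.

Convert to linear (a loss of L dB is a gain of −L dB): F_i = 10^(NF_i/10), G_i = 10^(G_i,dB/10)
  Stage 1: F_1 = 10^(3.82/10) = 2.410, G_1 = 10^(−3.82/10) = 0.4150
  Stage 2: F_2 = 10^(2.31/10) = 1.702, G_2 = 10^(18.4/10) = 69.18
  Stage 3: F_3 = 10^(6.79/10) = 4.775, G_3 = 10^(−5.81/10) = 0.2624
  Stage 4: F_4 = 10^(4.53/10) = 2.838, G_4 = 10^(21.4/10) = 138.0
Friis cascade:
  F = 2.410 + (1.702 − 1)/0.4150 + (4.775 − 1)/28.71 + (2.838 − 1)/7.534 = 4.478
NF = 10 log₁₀(4.478) = 6.51 dB

6.51 dB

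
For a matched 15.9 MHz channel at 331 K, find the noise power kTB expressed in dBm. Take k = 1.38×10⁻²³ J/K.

−101.4 dBm

P_n = kTB = 1.38×10⁻²³ × 331 × 1.59×10⁷ = 7.26×10⁻¹⁴ W
In dBm: 10 log₁₀(7.26×10⁻¹⁴ / 10⁻³) = −101.4 dBm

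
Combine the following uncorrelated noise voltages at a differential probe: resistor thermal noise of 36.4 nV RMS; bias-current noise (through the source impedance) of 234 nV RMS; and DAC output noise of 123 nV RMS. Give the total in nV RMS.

Uncorrelated sources add in power (mean-square): V_tot = √(ΣV_i²)
V_tot = √[(3.64×10⁻⁸)² + (2.34×10⁻⁷)² + (1.23×10⁻⁷)²] = 2.67×10⁻⁷ V = 267 nV

267 nV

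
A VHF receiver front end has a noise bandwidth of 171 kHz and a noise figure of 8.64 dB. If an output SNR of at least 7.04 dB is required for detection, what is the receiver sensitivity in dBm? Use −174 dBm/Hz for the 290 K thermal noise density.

−106.0 dBm

Sensitivity = −174 + 10 log₁₀(B) + NF + SNR_min
= −174 + 52.33 + 8.64 + 7.04
= −105.99 dBm → −106.0 dBm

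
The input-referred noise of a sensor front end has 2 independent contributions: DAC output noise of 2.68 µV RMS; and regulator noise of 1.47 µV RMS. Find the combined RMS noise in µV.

3.06 µV

Uncorrelated sources add in power (mean-square): V_tot = √(ΣV_i²)
V_tot = √[(2.68×10⁻⁶)² + (1.47×10⁻⁶)²] = 3.06×10⁻⁶ V = 3.06 µV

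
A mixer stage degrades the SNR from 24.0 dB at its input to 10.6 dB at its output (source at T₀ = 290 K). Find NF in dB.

13.4 dB

NF (dB) = SNR_in(dB) − SNR_out(dB) when the source is at T₀
NF = 24.0 − 10.6 = 13.4 dB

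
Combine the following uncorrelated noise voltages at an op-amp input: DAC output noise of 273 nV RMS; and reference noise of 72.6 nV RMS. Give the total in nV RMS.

Uncorrelated sources add in power (mean-square): V_tot = √(ΣV_i²)
V_tot = √[(2.73×10⁻⁷)² + (7.26×10⁻⁸)²] = 2.82×10⁻⁷ V = 282 nV

282 nV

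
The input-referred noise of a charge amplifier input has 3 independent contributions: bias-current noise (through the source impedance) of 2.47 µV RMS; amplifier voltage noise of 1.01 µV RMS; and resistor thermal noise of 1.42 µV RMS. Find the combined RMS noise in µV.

Uncorrelated sources add in power (mean-square): V_tot = √(ΣV_i²)
V_tot = √[(2.47×10⁻⁶)² + (1.01×10⁻⁶)² + (1.42×10⁻⁶)²] = 3.02×10⁻⁶ V = 3.02 µV

3.02 µV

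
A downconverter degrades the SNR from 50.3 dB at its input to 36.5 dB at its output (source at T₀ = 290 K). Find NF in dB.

13.8 dB

NF (dB) = SNR_in(dB) − SNR_out(dB) when the source is at T₀
NF = 50.3 − 36.5 = 13.8 dB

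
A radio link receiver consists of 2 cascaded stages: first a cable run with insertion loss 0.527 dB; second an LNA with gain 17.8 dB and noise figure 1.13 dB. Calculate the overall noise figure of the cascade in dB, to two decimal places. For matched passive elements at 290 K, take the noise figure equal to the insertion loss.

Convert to linear (a loss of L dB is a gain of −L dB): F_i = 10^(NF_i/10), G_i = 10^(G_i,dB/10)
  Stage 1: F_1 = 10^(0.527/10) = 1.129, G_1 = 10^(−0.527/10) = 0.8857
  Stage 2: F_2 = 10^(1.13/10) = 1.297, G_2 = 10^(17.8/10) = 60.26
Friis cascade:
  F = 1.129 + (1.297 − 1)/0.8857 = 1.465
NF = 10 log₁₀(1.465) = 1.66 dB

1.66 dB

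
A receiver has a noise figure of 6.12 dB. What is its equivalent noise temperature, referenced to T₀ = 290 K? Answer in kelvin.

897 K

F = 10^(6.12/10) = 4.09261
T_e = (F − 1)·T₀ = (4.09261 − 1) × 290 = 897 K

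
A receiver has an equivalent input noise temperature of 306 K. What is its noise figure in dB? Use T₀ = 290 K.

3.13 dB

F = 1 + T_e/T₀ = 1 + 306/290 = 2.05517
NF = 10 log₁₀(2.05517) = 3.13 dB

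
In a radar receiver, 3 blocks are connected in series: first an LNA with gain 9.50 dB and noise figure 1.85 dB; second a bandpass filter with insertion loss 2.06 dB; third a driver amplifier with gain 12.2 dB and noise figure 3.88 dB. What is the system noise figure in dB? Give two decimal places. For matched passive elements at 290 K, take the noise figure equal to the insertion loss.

Convert to linear (a loss of L dB is a gain of −L dB): F_i = 10^(NF_i/10), G_i = 10^(G_i,dB/10)
  Stage 1: F_1 = 10^(1.85/10) = 1.531, G_1 = 10^(9.50/10) = 8.913
  Stage 2: F_2 = 10^(2.06/10) = 1.607, G_2 = 10^(−2.06/10) = 0.6223
  Stage 3: F_3 = 10^(3.88/10) = 2.443, G_3 = 10^(12.2/10) = 16.60
Friis cascade:
  F = 1.531 + (1.607 − 1)/8.913 + (2.443 − 1)/5.546 = 1.859
NF = 10 log₁₀(1.859) = 2.69 dB

2.69 dB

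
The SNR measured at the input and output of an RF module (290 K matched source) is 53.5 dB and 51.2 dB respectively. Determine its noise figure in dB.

NF (dB) = SNR_in(dB) − SNR_out(dB) when the source is at T₀
NF = 53.5 − 51.2 = 2.3 dB

2.3 dB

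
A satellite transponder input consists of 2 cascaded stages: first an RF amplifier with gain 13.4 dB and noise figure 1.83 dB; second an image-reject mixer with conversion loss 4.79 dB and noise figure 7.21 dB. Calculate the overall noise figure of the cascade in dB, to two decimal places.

Convert to linear (a loss of L dB is a gain of −L dB): F_i = 10^(NF_i/10), G_i = 10^(G_i,dB/10)
  Stage 1: F_1 = 10^(1.83/10) = 1.524, G_1 = 10^(13.4/10) = 21.88
  Stage 2: F_2 = 10^(7.21/10) = 5.260, G_2 = 10^(−4.79/10) = 0.3319
Friis cascade:
  F = 1.524 + (5.260 − 1)/21.88 = 1.719
NF = 10 log₁₀(1.719) = 2.35 dB

2.35 dB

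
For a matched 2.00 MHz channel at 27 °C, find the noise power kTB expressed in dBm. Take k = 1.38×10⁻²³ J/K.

T = 27 °C + 273.15 = 300.15 K
P_n = kTB = 1.38×10⁻²³ × 300.15 × 2.00×10⁶ = 8.28×10⁻¹⁵ W
In dBm: 10 log₁₀(8.28×10⁻¹⁵ / 10⁻³) = −110.8 dBm

−110.8 dBm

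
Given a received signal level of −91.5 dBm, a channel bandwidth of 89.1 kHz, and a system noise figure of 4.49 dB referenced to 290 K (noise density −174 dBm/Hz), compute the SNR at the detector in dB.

Noise floor: N = −174 + 10 log₁₀(B) + NF
10 log₁₀(8.91×10⁴) = 49.5 dB
N = −174 + 49.5 + 4.49 = −120.01 dBm
SNR = P_sig − N = −91.5 − (−120.01) = 28.51 dB → 28.5 dB

28.5 dB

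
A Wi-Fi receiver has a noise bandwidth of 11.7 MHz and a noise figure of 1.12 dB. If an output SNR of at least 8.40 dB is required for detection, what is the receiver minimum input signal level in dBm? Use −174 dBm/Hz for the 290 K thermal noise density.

−93.8 dBm

Sensitivity = −174 + 10 log₁₀(B) + NF + SNR_min
= −174 + 70.68 + 1.12 + 8.40
= −93.80 dBm → −93.8 dBm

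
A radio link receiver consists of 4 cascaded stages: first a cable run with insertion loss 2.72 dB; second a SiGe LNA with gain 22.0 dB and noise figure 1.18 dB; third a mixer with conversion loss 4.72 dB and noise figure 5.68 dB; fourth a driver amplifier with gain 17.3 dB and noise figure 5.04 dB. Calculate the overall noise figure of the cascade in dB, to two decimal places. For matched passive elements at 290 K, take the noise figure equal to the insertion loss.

4.09 dB

Convert to linear (a loss of L dB is a gain of −L dB): F_i = 10^(NF_i/10), G_i = 10^(G_i,dB/10)
  Stage 1: F_1 = 10^(2.72/10) = 1.871, G_1 = 10^(−2.72/10) = 0.5346
  Stage 2: F_2 = 10^(1.18/10) = 1.312, G_2 = 10^(22.0/10) = 158.5
  Stage 3: F_3 = 10^(5.68/10) = 3.698, G_3 = 10^(−4.72/10) = 0.3373
  Stage 4: F_4 = 10^(5.04/10) = 3.192, G_4 = 10^(17.3/10) = 53.70
Friis cascade:
  F = 1.871 + (1.312 − 1)/0.5346 + (3.698 − 1)/84.72 + (3.192 − 1)/28.58 = 2.563
NF = 10 log₁₀(2.563) = 4.09 dB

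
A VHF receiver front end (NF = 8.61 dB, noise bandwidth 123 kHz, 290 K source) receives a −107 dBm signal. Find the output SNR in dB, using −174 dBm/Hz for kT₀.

7.5 dB

Noise floor: N = −174 + 10 log₁₀(B) + NF
10 log₁₀(1.23×10⁵) = 50.9 dB
N = −174 + 50.9 + 8.61 = −114.49 dBm
SNR = P_sig − N = −107 − (−114.49) = 7.49 dB → 7.5 dB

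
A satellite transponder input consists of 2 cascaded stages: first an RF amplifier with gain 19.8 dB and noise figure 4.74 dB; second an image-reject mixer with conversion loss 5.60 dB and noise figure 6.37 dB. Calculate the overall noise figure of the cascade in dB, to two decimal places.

4.79 dB

Convert to linear (a loss of L dB is a gain of −L dB): F_i = 10^(NF_i/10), G_i = 10^(G_i,dB/10)
  Stage 1: F_1 = 10^(4.74/10) = 2.979, G_1 = 10^(19.8/10) = 95.50
  Stage 2: F_2 = 10^(6.37/10) = 4.335, G_2 = 10^(−5.60/10) = 0.2754
Friis cascade:
  F = 2.979 + (4.335 − 1)/95.50 = 3.013
NF = 10 log₁₀(3.013) = 4.79 dB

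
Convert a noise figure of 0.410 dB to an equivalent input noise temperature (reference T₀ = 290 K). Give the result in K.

28.7 K

F = 10^(0.410/10) = 1.09901
T_e = (F − 1)·T₀ = (1.09901 − 1) × 290 = 28.7 K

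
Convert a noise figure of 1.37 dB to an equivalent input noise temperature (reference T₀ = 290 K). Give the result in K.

108 K

F = 10^(1.37/10) = 1.37088
T_e = (F − 1)·T₀ = (1.37088 − 1) × 290 = 108 K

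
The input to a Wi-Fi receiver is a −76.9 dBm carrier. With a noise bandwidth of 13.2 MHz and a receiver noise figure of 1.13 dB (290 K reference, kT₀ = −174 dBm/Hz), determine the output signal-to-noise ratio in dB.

24.8 dB

Noise floor: N = −174 + 10 log₁₀(B) + NF
10 log₁₀(1.32×10⁷) = 71.21 dB
N = −174 + 71.21 + 1.13 = −101.66 dBm
SNR = P_sig − N = −76.9 − (−101.66) = 24.76 dB → 24.8 dB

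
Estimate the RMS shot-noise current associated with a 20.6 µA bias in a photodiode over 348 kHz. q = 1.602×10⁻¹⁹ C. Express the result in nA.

I_n = √(2qI·B)
2qI·B = 2 × 1.602×10⁻¹⁹ × 2.06×10⁻⁵ × 3.48×10⁵ = 2.30×10⁻¹⁸ A²
I_n = √(2.30×10⁻¹⁸) = 1.52×10⁻⁹ A = 1.52 nA

1.52 nA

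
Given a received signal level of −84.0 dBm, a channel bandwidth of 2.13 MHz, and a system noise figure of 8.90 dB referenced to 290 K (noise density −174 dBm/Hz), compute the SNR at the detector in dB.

17.8 dB

Noise floor: N = −174 + 10 log₁₀(B) + NF
10 log₁₀(2.13×10⁶) = 63.28 dB
N = −174 + 63.28 + 8.90 = −101.82 dBm
SNR = P_sig − N = −84.0 − (−101.82) = 17.82 dB → 17.8 dB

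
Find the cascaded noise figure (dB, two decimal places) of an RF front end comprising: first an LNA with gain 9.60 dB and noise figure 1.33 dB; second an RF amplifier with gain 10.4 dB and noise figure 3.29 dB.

Convert to linear (a loss of L dB is a gain of −L dB): F_i = 10^(NF_i/10), G_i = 10^(G_i,dB/10)
  Stage 1: F_1 = 10^(1.33/10) = 1.358, G_1 = 10^(9.60/10) = 9.120
  Stage 2: F_2 = 10^(3.29/10) = 2.133, G_2 = 10^(10.4/10) = 10.96
Friis cascade:
  F = 1.358 + (2.133 − 1)/9.120 = 1.483
NF = 10 log₁₀(1.483) = 1.71 dB

1.71 dB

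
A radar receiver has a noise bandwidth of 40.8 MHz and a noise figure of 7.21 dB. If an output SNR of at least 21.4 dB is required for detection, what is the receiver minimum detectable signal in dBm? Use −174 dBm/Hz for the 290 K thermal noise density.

−69.3 dBm

Sensitivity = −174 + 10 log₁₀(B) + NF + SNR_min
= −174 + 76.11 + 7.21 + 21.4
= −69.28 dBm → −69.3 dBm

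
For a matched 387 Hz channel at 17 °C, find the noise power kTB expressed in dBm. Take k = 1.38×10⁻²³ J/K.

−148.1 dBm

T = 17 °C + 273.15 = 290.15 K
P_n = kTB = 1.38×10⁻²³ × 290.15 × 3.87×10² = 1.55×10⁻¹⁸ W
In dBm: 10 log₁₀(1.55×10⁻¹⁸ / 10⁻³) = −148.1 dBm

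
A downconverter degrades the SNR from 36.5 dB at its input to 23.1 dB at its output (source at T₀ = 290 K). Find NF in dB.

NF (dB) = SNR_in(dB) − SNR_out(dB) when the source is at T₀
NF = 36.5 − 23.1 = 13.4 dB

13.4 dB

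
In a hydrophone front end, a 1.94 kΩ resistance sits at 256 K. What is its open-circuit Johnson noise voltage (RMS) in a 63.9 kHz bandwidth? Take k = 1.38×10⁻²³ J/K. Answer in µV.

1.32 µV

V_n = √(4kTRB)
4kTRB = 4 × 1.38×10⁻²³ × 256 × 1.94×10³ × 6.39×10⁴ = 1.75×10⁻¹² V²
V_n = √(1.75×10⁻¹²) = 1.32×10⁻⁶ V = 1.32 µV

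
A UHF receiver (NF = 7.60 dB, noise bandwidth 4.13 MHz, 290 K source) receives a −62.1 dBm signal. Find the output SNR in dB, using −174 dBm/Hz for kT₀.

38.1 dB

Noise floor: N = −174 + 10 log₁₀(B) + NF
10 log₁₀(4.13×10⁶) = 66.16 dB
N = −174 + 66.16 + 7.60 = −100.24 dBm
SNR = P_sig − N = −62.1 − (−100.24) = 38.14 dB → 38.1 dB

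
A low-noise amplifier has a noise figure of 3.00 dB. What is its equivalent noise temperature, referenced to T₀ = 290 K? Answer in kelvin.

F = 10^(3.00/10) = 1.99526
T_e = (F − 1)·T₀ = (1.99526 − 1) × 290 = 289 K

289 K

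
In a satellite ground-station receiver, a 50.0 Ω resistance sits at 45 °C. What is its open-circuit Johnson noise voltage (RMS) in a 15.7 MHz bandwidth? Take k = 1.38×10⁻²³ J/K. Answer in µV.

3.71 µV

T = 45 °C + 273.15 = 318.15 K
V_n = √(4kTRB)
4kTRB = 4 × 1.38×10⁻²³ × 318.15 × 5.00×10¹ × 1.57×10⁷ = 1.38×10⁻¹¹ V²
V_n = √(1.38×10⁻¹¹) = 3.71×10⁻⁶ V = 3.71 µV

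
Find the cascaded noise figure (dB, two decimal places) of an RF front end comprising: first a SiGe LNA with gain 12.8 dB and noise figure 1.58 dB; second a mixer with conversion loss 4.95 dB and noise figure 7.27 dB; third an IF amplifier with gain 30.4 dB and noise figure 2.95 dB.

2.61 dB

Convert to linear (a loss of L dB is a gain of −L dB): F_i = 10^(NF_i/10), G_i = 10^(G_i,dB/10)
  Stage 1: F_1 = 10^(1.58/10) = 1.439, G_1 = 10^(12.8/10) = 19.05
  Stage 2: F_2 = 10^(7.27/10) = 5.333, G_2 = 10^(−4.95/10) = 0.3199
  Stage 3: F_3 = 10^(2.95/10) = 1.972, G_3 = 10^(30.4/10) = 1096
Friis cascade:
  F = 1.439 + (5.333 − 1)/19.05 + (1.972 − 1)/6.095 = 1.826
NF = 10 log₁₀(1.826) = 2.61 dB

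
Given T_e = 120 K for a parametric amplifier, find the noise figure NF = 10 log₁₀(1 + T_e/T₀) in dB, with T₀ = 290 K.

F = 1 + T_e/T₀ = 1 + 120/290 = 1.41379
NF = 10 log₁₀(1.41379) = 1.50 dB

1.50 dB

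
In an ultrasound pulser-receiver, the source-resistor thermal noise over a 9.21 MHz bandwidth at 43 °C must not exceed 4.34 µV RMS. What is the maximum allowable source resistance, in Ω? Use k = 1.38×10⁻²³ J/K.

117 Ω

T = 43 °C + 273.15 = 316.15 K
Johnson–Nyquist: V_n = √(4kTRB) ⇒ R = V_n² / (4kTB)
4kTB = 4 × 1.38×10⁻²³ × 316.15 × 9.21×10⁶ = 1.61×10⁻¹³
R = (4.34×10⁻⁶)² / 1.61×10⁻¹³ = 1.17×10² Ω = 117 Ω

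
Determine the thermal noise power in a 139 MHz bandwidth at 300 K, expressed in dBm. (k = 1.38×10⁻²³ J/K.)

−92.4 dBm

P_n = kTB = 1.38×10⁻²³ × 300 × 1.39×10⁸ = 5.75×10⁻¹³ W
In dBm: 10 log₁₀(5.75×10⁻¹³ / 10⁻³) = −92.4 dBm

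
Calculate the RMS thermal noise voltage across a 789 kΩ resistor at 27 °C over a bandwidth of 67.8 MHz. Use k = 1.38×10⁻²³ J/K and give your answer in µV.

T = 27 °C + 273.15 = 300.15 K
V_n = √(4kTRB)
4kTRB = 4 × 1.38×10⁻²³ × 300.15 × 7.89×10⁵ × 6.78×10⁷ = 8.86×10⁻⁷ V²
V_n = √(8.86×10⁻⁷) = 9.41×10⁻⁴ V = 941 µV

941 µV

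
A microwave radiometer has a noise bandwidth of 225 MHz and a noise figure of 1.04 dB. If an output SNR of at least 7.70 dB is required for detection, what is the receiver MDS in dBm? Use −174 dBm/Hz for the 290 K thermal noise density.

−81.7 dBm

Sensitivity = −174 + 10 log₁₀(B) + NF + SNR_min
= −174 + 83.52 + 1.04 + 7.70
= −81.74 dBm → −81.7 dBm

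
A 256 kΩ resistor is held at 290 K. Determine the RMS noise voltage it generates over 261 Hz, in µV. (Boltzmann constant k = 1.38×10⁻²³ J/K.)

V_n = √(4kTRB)
4kTRB = 4 × 1.38×10⁻²³ × 290 × 2.56×10⁵ × 2.61×10² = 1.07×10⁻¹² V²
V_n = √(1.07×10⁻¹²) = 1.03×10⁻⁶ V = 1.03 µV

1.03 µV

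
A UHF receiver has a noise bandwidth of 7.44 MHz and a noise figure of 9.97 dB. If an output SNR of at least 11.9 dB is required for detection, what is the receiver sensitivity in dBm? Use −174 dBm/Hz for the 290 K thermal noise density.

−83.4 dBm

Sensitivity = −174 + 10 log₁₀(B) + NF + SNR_min
= −174 + 68.72 + 9.97 + 11.9
= −83.41 dBm → −83.4 dBm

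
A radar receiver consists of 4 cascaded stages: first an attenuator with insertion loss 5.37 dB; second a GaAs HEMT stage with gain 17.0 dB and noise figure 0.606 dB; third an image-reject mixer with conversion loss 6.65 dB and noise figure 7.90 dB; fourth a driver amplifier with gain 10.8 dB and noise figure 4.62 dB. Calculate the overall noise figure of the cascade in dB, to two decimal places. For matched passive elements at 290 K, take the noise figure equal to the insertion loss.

6.92 dB

Convert to linear (a loss of L dB is a gain of −L dB): F_i = 10^(NF_i/10), G_i = 10^(G_i,dB/10)
  Stage 1: F_1 = 10^(5.37/10) = 3.443, G_1 = 10^(−5.37/10) = 0.2904
  Stage 2: F_2 = 10^(0.606/10) = 1.150, G_2 = 10^(17.0/10) = 50.12
  Stage 3: F_3 = 10^(7.90/10) = 6.166, G_3 = 10^(−6.65/10) = 0.2163
  Stage 4: F_4 = 10^(4.62/10) = 2.897, G_4 = 10^(10.8/10) = 12.02
Friis cascade:
  F = 3.443 + (1.150 − 1)/0.2904 + (6.166 − 1)/14.55 + (2.897 − 1)/3.148 = 4.917
NF = 10 log₁₀(4.917) = 6.92 dB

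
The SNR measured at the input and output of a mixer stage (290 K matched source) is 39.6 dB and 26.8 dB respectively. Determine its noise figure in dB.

NF (dB) = SNR_in(dB) − SNR_out(dB) when the source is at T₀
NF = 39.6 − 26.8 = 12.8 dB

12.8 dB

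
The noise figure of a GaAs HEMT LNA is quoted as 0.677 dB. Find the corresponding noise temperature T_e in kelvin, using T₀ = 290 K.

48.9 K

F = 10^(0.677/10) = 1.16869
T_e = (F − 1)·T₀ = (1.16869 − 1) × 290 = 48.9 K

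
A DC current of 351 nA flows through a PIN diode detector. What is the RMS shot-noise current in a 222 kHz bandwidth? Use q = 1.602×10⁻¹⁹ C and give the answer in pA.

158 pA

I_n = √(2qI·B)
2qI·B = 2 × 1.602×10⁻¹⁹ × 3.51×10⁻⁷ × 2.22×10⁵ = 2.50×10⁻²⁰ A²
I_n = √(2.50×10⁻²⁰) = 1.58×10⁻¹⁰ A = 158 pA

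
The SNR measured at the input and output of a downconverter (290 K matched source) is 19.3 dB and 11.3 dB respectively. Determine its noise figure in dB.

8.0 dB

NF (dB) = SNR_in(dB) − SNR_out(dB) when the source is at T₀
NF = 19.3 − 11.3 = 8.0 dB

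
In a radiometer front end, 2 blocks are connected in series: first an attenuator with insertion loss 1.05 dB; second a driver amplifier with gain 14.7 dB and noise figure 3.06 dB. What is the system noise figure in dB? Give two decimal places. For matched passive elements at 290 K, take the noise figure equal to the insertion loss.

4.11 dB

Convert to linear (a loss of L dB is a gain of −L dB): F_i = 10^(NF_i/10), G_i = 10^(G_i,dB/10)
  Stage 1: F_1 = 10^(1.05/10) = 1.274, G_1 = 10^(−1.05/10) = 0.7852
  Stage 2: F_2 = 10^(3.06/10) = 2.023, G_2 = 10^(14.7/10) = 29.51
Friis cascade:
  F = 1.274 + (2.023 − 1)/0.7852 = 2.576
NF = 10 log₁₀(2.576) = 4.11 dB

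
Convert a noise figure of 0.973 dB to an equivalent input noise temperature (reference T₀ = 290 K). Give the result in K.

F = 10^(0.973/10) = 1.25112
T_e = (F − 1)·T₀ = (1.25112 − 1) × 290 = 72.8 K

72.8 K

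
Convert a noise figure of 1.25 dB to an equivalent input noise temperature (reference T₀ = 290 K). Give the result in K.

96.7 K

F = 10^(1.25/10) = 1.33352
T_e = (F − 1)·T₀ = (1.33352 − 1) × 290 = 96.7 K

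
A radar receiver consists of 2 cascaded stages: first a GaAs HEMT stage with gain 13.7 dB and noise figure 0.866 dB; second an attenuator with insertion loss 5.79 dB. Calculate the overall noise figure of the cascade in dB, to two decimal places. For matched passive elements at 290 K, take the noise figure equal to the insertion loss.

1.27 dB

Convert to linear (a loss of L dB is a gain of −L dB): F_i = 10^(NF_i/10), G_i = 10^(G_i,dB/10)
  Stage 1: F_1 = 10^(0.866/10) = 1.221, G_1 = 10^(13.7/10) = 23.44
  Stage 2: F_2 = 10^(5.79/10) = 3.793, G_2 = 10^(−5.79/10) = 0.2636
Friis cascade:
  F = 1.221 + (3.793 − 1)/23.44 = 1.340
NF = 10 log₁₀(1.340) = 1.27 dB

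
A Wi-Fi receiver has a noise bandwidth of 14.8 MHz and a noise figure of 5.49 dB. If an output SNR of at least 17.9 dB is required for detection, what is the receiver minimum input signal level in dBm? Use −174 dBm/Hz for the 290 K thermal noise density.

−78.9 dBm

Sensitivity = −174 + 10 log₁₀(B) + NF + SNR_min
= −174 + 71.7 + 5.49 + 17.9
= −78.91 dBm → −78.9 dBm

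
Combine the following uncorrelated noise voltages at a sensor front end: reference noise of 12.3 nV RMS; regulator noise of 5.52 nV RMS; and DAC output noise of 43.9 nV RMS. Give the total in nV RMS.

45.9 nV

Uncorrelated sources add in power (mean-square): V_tot = √(ΣV_i²)
V_tot = √[(1.23×10⁻⁸)² + (5.52×10⁻⁹)² + (4.39×10⁻⁸)²] = 4.59×10⁻⁸ V = 45.9 nV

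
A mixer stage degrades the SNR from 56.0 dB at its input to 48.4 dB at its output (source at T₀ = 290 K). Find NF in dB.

7.6 dB

NF (dB) = SNR_in(dB) − SNR_out(dB) when the source is at T₀
NF = 56.0 − 48.4 = 7.6 dB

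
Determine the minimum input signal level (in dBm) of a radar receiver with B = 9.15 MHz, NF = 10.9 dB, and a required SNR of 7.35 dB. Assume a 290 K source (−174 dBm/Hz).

Sensitivity = −174 + 10 log₁₀(B) + NF + SNR_min
= −174 + 69.61 + 10.9 + 7.35
= −86.14 dBm → −86.1 dBm

−86.1 dBm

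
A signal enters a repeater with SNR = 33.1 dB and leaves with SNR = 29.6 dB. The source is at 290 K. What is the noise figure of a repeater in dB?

3.5 dB

NF (dB) = SNR_in(dB) − SNR_out(dB) when the source is at T₀
NF = 33.1 − 29.6 = 3.5 dB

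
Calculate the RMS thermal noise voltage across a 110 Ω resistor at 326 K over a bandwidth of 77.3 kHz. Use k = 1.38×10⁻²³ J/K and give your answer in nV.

391 nV

V_n = √(4kTRB)
4kTRB = 4 × 1.38×10⁻²³ × 326 × 1.10×10² × 7.73×10⁴ = 1.53×10⁻¹³ V²
V_n = √(1.53×10⁻¹³) = 3.91×10⁻⁷ V = 391 nV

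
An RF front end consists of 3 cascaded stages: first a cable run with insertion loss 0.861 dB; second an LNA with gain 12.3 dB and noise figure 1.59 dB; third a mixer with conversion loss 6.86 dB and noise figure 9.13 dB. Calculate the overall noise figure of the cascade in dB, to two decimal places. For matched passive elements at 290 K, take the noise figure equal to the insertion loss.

Convert to linear (a loss of L dB is a gain of −L dB): F_i = 10^(NF_i/10), G_i = 10^(G_i,dB/10)
  Stage 1: F_1 = 10^(0.861/10) = 1.219, G_1 = 10^(−0.861/10) = 0.8202
  Stage 2: F_2 = 10^(1.59/10) = 1.442, G_2 = 10^(12.3/10) = 16.98
  Stage 3: F_3 = 10^(9.13/10) = 8.185, G_3 = 10^(−6.86/10) = 0.2061
Friis cascade:
  F = 1.219 + (1.442 − 1)/0.8202 + (8.185 − 1)/13.93 = 2.274
NF = 10 log₁₀(2.274) = 3.57 dB

3.57 dB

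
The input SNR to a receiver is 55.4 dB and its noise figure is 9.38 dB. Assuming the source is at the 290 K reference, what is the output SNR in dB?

46.02 dB

By definition F = SNR_in/SNR_out, so in dB: SNR_out = SNR_in − NF
SNR_out = 55.4 − 9.38 = 46.02 dB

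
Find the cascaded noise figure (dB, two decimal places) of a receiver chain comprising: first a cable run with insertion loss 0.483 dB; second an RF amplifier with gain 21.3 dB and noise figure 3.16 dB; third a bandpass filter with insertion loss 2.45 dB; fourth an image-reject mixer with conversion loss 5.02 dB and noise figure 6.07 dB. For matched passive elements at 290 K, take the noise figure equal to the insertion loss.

Convert to linear (a loss of L dB is a gain of −L dB): F_i = 10^(NF_i/10), G_i = 10^(G_i,dB/10)
  Stage 1: F_1 = 10^(0.483/10) = 1.118, G_1 = 10^(−0.483/10) = 0.8947
  Stage 2: F_2 = 10^(3.16/10) = 2.070, G_2 = 10^(21.3/10) = 134.9
  Stage 3: F_3 = 10^(2.45/10) = 1.758, G_3 = 10^(−2.45/10) = 0.5689
  Stage 4: F_4 = 10^(6.07/10) = 4.046, G_4 = 10^(−5.02/10) = 0.3148
Friis cascade:
  F = 1.118 + (2.070 − 1)/0.8947 + (1.758 − 1)/120.7 + (4.046 − 1)/68.66 = 2.364
NF = 10 log₁₀(2.364) = 3.74 dB

3.74 dB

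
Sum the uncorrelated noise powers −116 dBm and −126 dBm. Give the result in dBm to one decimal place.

Convert to linear, add, convert back:
P₁ = 2.51×10⁻¹⁵ W, P₂ = 2.51×10⁻¹⁶ W
P_tot = 2.76×10⁻¹⁵ W → 10 log₁₀(P_tot / 10⁻³) = −115.6 dBm

−115.6 dBm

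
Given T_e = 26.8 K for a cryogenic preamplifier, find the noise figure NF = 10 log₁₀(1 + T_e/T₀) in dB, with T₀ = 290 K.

0.384 dB

F = 1 + T_e/T₀ = 1 + 26.8/290 = 1.09241
NF = 10 log₁₀(1.09241) = 0.384 dB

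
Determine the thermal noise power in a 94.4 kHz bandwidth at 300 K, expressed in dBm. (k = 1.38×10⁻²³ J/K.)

P_n = kTB = 1.38×10⁻²³ × 300 × 9.44×10⁴ = 3.91×10⁻¹⁶ W
In dBm: 10 log₁₀(3.91×10⁻¹⁶ / 10⁻³) = −124.1 dBm

−124.1 dBm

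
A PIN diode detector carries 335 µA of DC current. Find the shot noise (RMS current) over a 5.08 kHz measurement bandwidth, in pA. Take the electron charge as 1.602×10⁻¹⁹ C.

738 pA

I_n = √(2qI·B)
2qI·B = 2 × 1.602×10⁻¹⁹ × 3.35×10⁻⁴ × 5.08×10³ = 5.45×10⁻¹⁹ A²
I_n = √(5.45×10⁻¹⁹) = 7.38×10⁻¹⁰ A = 738 pA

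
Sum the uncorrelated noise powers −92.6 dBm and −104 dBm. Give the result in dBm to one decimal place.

Convert to linear, add, convert back:
P₁ = 5.50×10⁻¹³ W, P₂ = 3.98×10⁻¹⁴ W
P_tot = 5.89×10⁻¹³ W → 10 log₁₀(P_tot / 10⁻³) = −92.3 dBm

−92.3 dBm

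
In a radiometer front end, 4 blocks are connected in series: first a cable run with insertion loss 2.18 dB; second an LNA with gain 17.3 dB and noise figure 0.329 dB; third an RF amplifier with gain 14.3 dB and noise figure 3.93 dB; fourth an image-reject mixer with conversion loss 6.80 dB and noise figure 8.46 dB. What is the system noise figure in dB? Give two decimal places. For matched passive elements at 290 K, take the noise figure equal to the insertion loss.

Convert to linear (a loss of L dB is a gain of −L dB): F_i = 10^(NF_i/10), G_i = 10^(G_i,dB/10)
  Stage 1: F_1 = 10^(2.18/10) = 1.652, G_1 = 10^(−2.18/10) = 0.6053
  Stage 2: F_2 = 10^(0.329/10) = 1.079, G_2 = 10^(17.3/10) = 53.70
  Stage 3: F_3 = 10^(3.93/10) = 2.472, G_3 = 10^(14.3/10) = 26.92
  Stage 4: F_4 = 10^(8.46/10) = 7.015, G_4 = 10^(−6.80/10) = 0.2089
Friis cascade:
  F = 1.652 + (1.079 − 1)/0.6053 + (2.472 − 1)/32.51 + (7.015 − 1)/875.0 = 1.834
NF = 10 log₁₀(1.834) = 2.63 dB

2.63 dB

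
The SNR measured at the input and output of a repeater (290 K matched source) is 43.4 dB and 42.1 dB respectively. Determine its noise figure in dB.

NF (dB) = SNR_in(dB) − SNR_out(dB) when the source is at T₀
NF = 43.4 − 42.1 = 1.3 dB

1.3 dB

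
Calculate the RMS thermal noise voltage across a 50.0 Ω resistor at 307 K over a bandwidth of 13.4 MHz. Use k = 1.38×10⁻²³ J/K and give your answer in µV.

V_n = √(4kTRB)
4kTRB = 4 × 1.38×10⁻²³ × 307 × 5.00×10¹ × 1.34×10⁷ = 1.14×10⁻¹¹ V²
V_n = √(1.14×10⁻¹¹) = 3.37×10⁻⁶ V = 3.37 µV

3.37 µV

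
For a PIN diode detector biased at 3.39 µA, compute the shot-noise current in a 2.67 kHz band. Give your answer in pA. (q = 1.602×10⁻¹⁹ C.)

I_n = √(2qI·B)
2qI·B = 2 × 1.602×10⁻¹⁹ × 3.39×10⁻⁶ × 2.67×10³ = 2.90×10⁻²¹ A²
I_n = √(2.90×10⁻²¹) = 5.39×10⁻¹¹ A = 53.9 pA

53.9 pA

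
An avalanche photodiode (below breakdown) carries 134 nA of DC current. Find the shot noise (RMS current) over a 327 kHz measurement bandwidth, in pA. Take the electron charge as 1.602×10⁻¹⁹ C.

I_n = √(2qI·B)
2qI·B = 2 × 1.602×10⁻¹⁹ × 1.34×10⁻⁷ × 3.27×10⁵ = 1.40×10⁻²⁰ A²
I_n = √(1.40×10⁻²⁰) = 1.18×10⁻¹⁰ A = 118 pA

118 pA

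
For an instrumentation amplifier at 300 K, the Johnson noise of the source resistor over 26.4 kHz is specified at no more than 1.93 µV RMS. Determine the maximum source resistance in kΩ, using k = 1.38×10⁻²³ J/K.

Johnson–Nyquist: V_n = √(4kTRB) ⇒ R = V_n² / (4kTB)
4kTB = 4 × 1.38×10⁻²³ × 300 × 2.64×10⁴ = 4.37×10⁻¹⁶
R = (1.93×10⁻⁶)² / 4.37×10⁻¹⁶ = 8.52×10³ Ω = 8.52 kΩ

8.52 kΩ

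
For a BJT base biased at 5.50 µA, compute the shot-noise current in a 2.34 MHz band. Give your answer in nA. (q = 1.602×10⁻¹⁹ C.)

2.03 nA

I_n = √(2qI·B)
2qI·B = 2 × 1.602×10⁻¹⁹ × 5.50×10⁻⁶ × 2.34×10⁶ = 4.12×10⁻¹⁸ A²
I_n = √(4.12×10⁻¹⁸) = 2.03×10⁻⁹ A = 2.03 nA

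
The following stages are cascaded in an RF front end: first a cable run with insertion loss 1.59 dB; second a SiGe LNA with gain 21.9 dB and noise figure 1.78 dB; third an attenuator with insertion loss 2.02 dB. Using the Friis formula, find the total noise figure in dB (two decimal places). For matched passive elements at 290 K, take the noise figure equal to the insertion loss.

Convert to linear (a loss of L dB is a gain of −L dB): F_i = 10^(NF_i/10), G_i = 10^(G_i,dB/10)
  Stage 1: F_1 = 10^(1.59/10) = 1.442, G_1 = 10^(−1.59/10) = 0.6934
  Stage 2: F_2 = 10^(1.78/10) = 1.507, G_2 = 10^(21.9/10) = 154.9
  Stage 3: F_3 = 10^(2.02/10) = 1.592, G_3 = 10^(−2.02/10) = 0.6281
Friis cascade:
  F = 1.442 + (1.507 − 1)/0.6934 + (1.592 − 1)/107.4 = 2.178
NF = 10 log₁₀(2.178) = 3.38 dB

3.38 dB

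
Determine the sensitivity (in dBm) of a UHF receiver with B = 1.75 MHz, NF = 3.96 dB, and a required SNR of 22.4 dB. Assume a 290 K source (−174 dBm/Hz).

−85.2 dBm

Sensitivity = −174 + 10 log₁₀(B) + NF + SNR_min
= −174 + 62.43 + 3.96 + 22.4
= −85.21 dBm → −85.2 dBm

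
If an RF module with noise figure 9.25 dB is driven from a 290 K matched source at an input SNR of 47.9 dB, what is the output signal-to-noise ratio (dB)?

38.65 dB

By definition F = SNR_in/SNR_out, so in dB: SNR_out = SNR_in − NF
SNR_out = 47.9 − 9.25 = 38.65 dB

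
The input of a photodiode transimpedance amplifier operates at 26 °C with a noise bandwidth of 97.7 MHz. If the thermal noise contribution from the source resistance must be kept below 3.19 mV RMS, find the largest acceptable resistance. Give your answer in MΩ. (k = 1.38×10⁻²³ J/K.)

6.31 MΩ

T = 26 °C + 273.15 = 299.15 K
Johnson–Nyquist: V_n = √(4kTRB) ⇒ R = V_n² / (4kTB)
4kTB = 4 × 1.38×10⁻²³ × 299.15 × 9.77×10⁷ = 1.61×10⁻¹²
R = (3.19×10⁻³)² / 1.61×10⁻¹² = 6.31×10⁶ Ω = 6.31 MΩ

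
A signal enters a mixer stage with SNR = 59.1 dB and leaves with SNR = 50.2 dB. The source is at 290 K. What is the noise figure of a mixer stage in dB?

NF (dB) = SNR_in(dB) − SNR_out(dB) when the source is at T₀
NF = 59.1 − 50.2 = 8.9 dB

8.9 dB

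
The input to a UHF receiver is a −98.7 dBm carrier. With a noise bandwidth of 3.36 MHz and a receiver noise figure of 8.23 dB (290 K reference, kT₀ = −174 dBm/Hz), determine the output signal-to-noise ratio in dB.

Noise floor: N = −174 + 10 log₁₀(B) + NF
10 log₁₀(3.36×10⁶) = 65.26 dB
N = −174 + 65.26 + 8.23 = −100.51 dBm
SNR = P_sig − N = −98.7 − (−100.51) = 1.81 dB → 1.8 dB

1.8 dB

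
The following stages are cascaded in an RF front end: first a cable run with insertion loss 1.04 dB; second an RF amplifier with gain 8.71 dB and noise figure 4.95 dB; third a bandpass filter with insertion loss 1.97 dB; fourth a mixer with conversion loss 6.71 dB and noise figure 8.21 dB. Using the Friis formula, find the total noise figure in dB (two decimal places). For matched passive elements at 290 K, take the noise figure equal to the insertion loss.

Convert to linear (a loss of L dB is a gain of −L dB): F_i = 10^(NF_i/10), G_i = 10^(G_i,dB/10)
  Stage 1: F_1 = 10^(1.04/10) = 1.271, G_1 = 10^(−1.04/10) = 0.7870
  Stage 2: F_2 = 10^(4.95/10) = 3.126, G_2 = 10^(8.71/10) = 7.430
  Stage 3: F_3 = 10^(1.97/10) = 1.574, G_3 = 10^(−1.97/10) = 0.6353
  Stage 4: F_4 = 10^(8.21/10) = 6.622, G_4 = 10^(−6.71/10) = 0.2133
Friis cascade:
  F = 1.271 + (3.126 − 1)/0.7870 + (1.574 − 1)/5.848 + (6.622 − 1)/3.715 = 5.583
NF = 10 log₁₀(5.583) = 7.47 dB

7.47 dB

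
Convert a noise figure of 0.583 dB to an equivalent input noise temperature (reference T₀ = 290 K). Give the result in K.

F = 10^(0.583/10) = 1.14367
T_e = (F − 1)·T₀ = (1.14367 − 1) × 290 = 41.7 K

41.7 K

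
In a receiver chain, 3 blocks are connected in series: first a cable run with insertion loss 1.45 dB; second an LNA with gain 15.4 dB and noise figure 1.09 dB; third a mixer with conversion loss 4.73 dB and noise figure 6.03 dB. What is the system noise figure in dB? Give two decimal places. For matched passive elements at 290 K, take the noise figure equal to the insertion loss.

2.82 dB

Convert to linear (a loss of L dB is a gain of −L dB): F_i = 10^(NF_i/10), G_i = 10^(G_i,dB/10)
  Stage 1: F_1 = 10^(1.45/10) = 1.396, G_1 = 10^(−1.45/10) = 0.7161
  Stage 2: F_2 = 10^(1.09/10) = 1.285, G_2 = 10^(15.4/10) = 34.67
  Stage 3: F_3 = 10^(6.03/10) = 4.009, G_3 = 10^(−4.73/10) = 0.3365
Friis cascade:
  F = 1.396 + (1.285 − 1)/0.7161 + (4.009 − 1)/24.83 = 1.916
NF = 10 log₁₀(1.916) = 2.82 dB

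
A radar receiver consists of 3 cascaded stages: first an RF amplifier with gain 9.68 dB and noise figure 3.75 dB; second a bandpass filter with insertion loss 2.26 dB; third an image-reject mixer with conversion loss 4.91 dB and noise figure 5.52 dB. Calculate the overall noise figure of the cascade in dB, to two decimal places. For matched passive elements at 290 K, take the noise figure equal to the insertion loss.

4.64 dB

Convert to linear (a loss of L dB is a gain of −L dB): F_i = 10^(NF_i/10), G_i = 10^(G_i,dB/10)
  Stage 1: F_1 = 10^(3.75/10) = 2.371, G_1 = 10^(9.68/10) = 9.290
  Stage 2: F_2 = 10^(2.26/10) = 1.683, G_2 = 10^(−2.26/10) = 0.5943
  Stage 3: F_3 = 10^(5.52/10) = 3.565, G_3 = 10^(−4.91/10) = 0.3228
Friis cascade:
  F = 2.371 + (1.683 − 1)/9.290 + (3.565 − 1)/5.521 = 2.909
NF = 10 log₁₀(2.909) = 4.64 dB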